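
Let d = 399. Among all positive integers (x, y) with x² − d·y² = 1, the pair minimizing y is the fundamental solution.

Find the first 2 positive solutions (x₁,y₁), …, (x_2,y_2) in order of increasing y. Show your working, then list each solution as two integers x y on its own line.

20 1
799 40

√399 = [19; 1,38, …], period ℓ=2 (even) → k=1
k=0  a_k=19  p_k/q_k = 19/1
k=1  a_k=1  p_k/q_k = 20/1
fundamental: x₁=20, y₁=1  (since 400 − 399·1 = 1)
k=2:  x_2 = 20·20+399·1·1 = 799,  y_2 = 20·1+1·20 = 40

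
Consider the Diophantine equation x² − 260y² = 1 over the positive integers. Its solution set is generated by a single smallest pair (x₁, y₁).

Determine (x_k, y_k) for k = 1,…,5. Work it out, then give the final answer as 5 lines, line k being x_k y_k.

√260 → a₀=16, period (8,32); ℓ=2 even so k=1
i=0: a=16 ⇒ p=16, q=1
i=1: a=8 ⇒ p=129, q=8
fundamental: x₁=129, y₁=8  (since 16641 − 260·64 = 1)
(x_2, y_2) = (129·129 + 260·8·8, 129·8 + 8·129) = (33281, 2064)
(x_3, y_3) = (129·33281 + 260·8·2064, 129·2064 + 8·33281) = (8586369, 532504)
(x_4, y_4) = (129·8586369 + 260·8·532504, 129·532504 + 8·8586369) = (2215249921, 137383968)
(x_5, y_5) = (129·2215249921 + 260·8·137383968, 129·137383968 + 8·2215249921) = (571525893249, 35444531240)

129 8
33281 2064
8586369 532504
2215249921 137383968
571525893249 35444531240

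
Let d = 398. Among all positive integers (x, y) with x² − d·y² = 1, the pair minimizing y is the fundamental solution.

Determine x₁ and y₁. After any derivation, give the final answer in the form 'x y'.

d=398: √d = [19; 1,18,1,38] (ℓ=4, even), read p_3/q_3
step 0: (19, 1)  from 19·(1,0) + (0,1)
step 1: (20, 1)  from 1·(19,1) + (1,0)
step 2: (379, 19)  from 18·(20,1) + (19,1)
step 3: (399, 20)  from 1·(379,19) + (20,1)
→ (399, 20).  Check: 399²=159201, 398·20²=159200, difference 1.

399 20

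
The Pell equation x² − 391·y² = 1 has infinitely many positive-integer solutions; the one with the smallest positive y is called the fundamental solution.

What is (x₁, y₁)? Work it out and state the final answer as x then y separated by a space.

7338680 371133

d=391: √d = [19; 1,3,2,2,1,…,3,1,38] (ℓ=16, even), read p_15/q_15
k=0  a_k=19  p_k/q_k = 19/1
k=1  a_k=1  p_k/q_k = 20/1
k=2  a_k=3  p_k/q_k = 79/4
k=3  a_k=2  p_k/q_k = 178/9
k=4  a_k=2  p_k/q_k = 435/22
k=5  a_k=1  p_k/q_k = 613/31
k=6  a_k=1  p_k/q_k = 1048/53
k=7  a_k=2  p_k/q_k = 2709/137
k=8  a_k=19  p_k/q_k = 52519/2656
…
k=10  a_k=1  p_k/q_k = 160266/8105
k=11  a_k=1  p_k/q_k = 268013/13554
k=12  a_k=2  p_k/q_k = 696292/35213
…
k=14  a_k=3  p_k/q_k = 5678083/287153
k=15  a_k=1  p_k/q_k = 7338680/371133
→ (7338680, 371133).  Check: 7338680²=53856224142400, 391·371133²=53856224142399, difference 1.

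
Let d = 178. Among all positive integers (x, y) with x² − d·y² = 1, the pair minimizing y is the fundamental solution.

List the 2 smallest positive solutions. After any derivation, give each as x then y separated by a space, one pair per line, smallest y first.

[13; 2,1,12,1,2,26] for √178; ℓ=6 ⇒ convergent index 5
a_0=13:  p_0=13·1+0=13,  q_0=13·0+1=1
a_1=2:  p_1=2·13+1=27,  q_1=2·1+0=2
a_2=1:  p_2=1·27+13=40,  q_2=1·2+1=3
…
a_4=1:  p_4=1·507+40=547,  q_4=1·38+3=41
a_5=2:  p_5=2·547+507=1601,  q_5=2·41+38=120
→ (1601, 120).  Check: 1601²=2563201, 178·120²=2563200, difference 1.
n=2: (1601,120)∘(1601,120) = (1601·1601+178·120·120, 1601·120+120·1601) = (5126401,384240)

1601 120
5126401 384240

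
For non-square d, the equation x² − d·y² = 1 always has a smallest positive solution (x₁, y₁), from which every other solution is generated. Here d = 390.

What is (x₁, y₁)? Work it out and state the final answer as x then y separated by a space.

79 4

[19; 1,2,1,38] for √390; ℓ=4 ⇒ convergent index 3
i=0: a=19 ⇒ p=19, q=1
…
i=2: a=2 ⇒ p=59, q=3
i=3: a=1 ⇒ p=79, q=4
(x₁, y₁) = (79, 4);  79² − 390·4² = 1 ✓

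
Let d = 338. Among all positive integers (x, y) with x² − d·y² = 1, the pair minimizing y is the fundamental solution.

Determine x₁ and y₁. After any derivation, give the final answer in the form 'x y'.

√338 = [18; 2,1,1,2,36, …], period ℓ=5 (odd) → k=9
i=0: a=18 ⇒ p=18, q=1
…
i=2: a=1 ⇒ p=55, q=3
i=3: a=1 ⇒ p=92, q=5
i=4: a=2 ⇒ p=239, q=13
i=5: a=36 ⇒ p=8696, q=473
i=6: a=2 ⇒ p=17631, q=959
i=7: a=1 ⇒ p=26327, q=1432
i=8: a=1 ⇒ p=43958, q=2391
i=9: a=2 ⇒ p=114243, q=6214
(x₁, y₁) = (114243, 6214);  114243² − 338·6214² = 1 ✓

114243 6214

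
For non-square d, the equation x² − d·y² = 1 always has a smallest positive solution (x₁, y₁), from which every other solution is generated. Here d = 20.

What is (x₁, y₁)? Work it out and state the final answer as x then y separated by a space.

√20 = [4; 2,8, …], period ℓ=2 (even) → k=1
k=0  a_k=4  p_k/q_k = 4/1
k=1  a_k=2  p_k/q_k = 9/2
(x₁, y₁) = (9, 2);  9² − 20·2² = 1 ✓

9 2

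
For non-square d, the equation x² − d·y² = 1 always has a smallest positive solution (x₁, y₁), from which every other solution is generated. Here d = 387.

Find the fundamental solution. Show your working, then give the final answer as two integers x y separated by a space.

3482 177

[19; 1,2,19,2,1,38] for √387; ℓ=6 ⇒ convergent index 5
k=0  a_k=19  p_k/q_k = 19/1
k=1  a_k=1  p_k/q_k = 20/1
k=2  a_k=2  p_k/q_k = 59/3
k=3  a_k=19  p_k/q_k = 1141/58
k=4  a_k=2  p_k/q_k = 2341/119
k=5  a_k=1  p_k/q_k = 3482/177
fundamental: x₁=3482, y₁=177  (since 12124324 − 387·31329 = 1)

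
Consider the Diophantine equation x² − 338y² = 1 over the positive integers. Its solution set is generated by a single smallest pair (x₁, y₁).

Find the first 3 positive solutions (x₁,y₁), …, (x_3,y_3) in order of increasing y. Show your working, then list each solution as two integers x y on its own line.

114243 6214
26102926097 1419812004
5964153172084899 324407165539730

√338 → a₀=18, period (2,1,1,2,36); ℓ=5 odd so k=9
a_0=18:  p_0=18·1+0=18,  q_0=18·0+1=1
…
a_2=1:  p_2=1·37+18=55,  q_2=1·2+1=3
a_3=1:  p_3=1·55+37=92,  q_3=1·3+2=5
…
a_5=36:  p_5=36·239+92=8696,  q_5=36·13+5=473
…
a_7=1:  p_7=1·17631+8696=26327,  q_7=1·959+473=1432
a_8=1:  p_8=1·26327+17631=43958,  q_8=1·1432+959=2391
a_9=2:  p_9=2·43958+26327=114243,  q_9=2·2391+1432=6214
(x₁, y₁) = (114243, 6214);  114243² − 338·6214² = 1 ✓
k=2:  x_2 = 114243·114243+338·6214·6214 = 26102926097,  y_2 = 114243·6214+6214·114243 = 1419812004
k=3:  x_3 = 114243·26102926097+338·6214·1419812004 = 5964153172084899,  y_3 = 114243·1419812004+6214·26102926097 = 324407165539730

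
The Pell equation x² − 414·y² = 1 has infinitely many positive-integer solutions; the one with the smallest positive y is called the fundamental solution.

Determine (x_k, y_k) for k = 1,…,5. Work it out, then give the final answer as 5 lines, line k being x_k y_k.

√414 → a₀=20, period (2,1,7,2,7,1,2,40); ℓ=8 even so k=7
k=0  a_k=20  p_k/q_k = 20/1
k=1  a_k=2  p_k/q_k = 41/2
k=2  a_k=1  p_k/q_k = 61/3
k=3  a_k=7  p_k/q_k = 468/23
…
k=5  a_k=7  p_k/q_k = 7447/366
k=6  a_k=1  p_k/q_k = 8444/415
k=7  a_k=2  p_k/q_k = 24335/1196
→ (24335, 1196).  Check: 24335²=592192225, 414·1196²=592192224, difference 1.
(24335+1196√414)^2 = 1184384449 + 58209320√414
(24335+1196√414)^3 = 57643991108495 + 2833047603204√414
(24335+1196√414)^4 = 2805533046066067201 + 137884426789729360√414
(24335+1196√414)^5 = 136545293294391499564175 + 6710835049023080347996√414

24335 1196
1184384449 58209320
57643991108495 2833047603204
2805533046066067201 137884426789729360
136545293294391499564175 6710835049023080347996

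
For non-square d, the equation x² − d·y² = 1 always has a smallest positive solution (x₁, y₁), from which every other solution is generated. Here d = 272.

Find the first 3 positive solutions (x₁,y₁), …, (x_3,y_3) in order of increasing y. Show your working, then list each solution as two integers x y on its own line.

d=272: √d = [16; 2,32] (ℓ=2, even), read p_1/q_1
a_0=16:  p_0=16·1+0=16,  q_0=16·0+1=1
a_1=2:  p_1=2·16+1=33,  q_1=2·1+0=2
→ (33, 2).  Check: 33²=1089, 272·2²=1088, difference 1.
(x_2, y_2) = (33·33 + 272·2·2, 33·2 + 2·33) = (2177, 132)
(x_3, y_3) = (33·2177 + 272·2·132, 33·132 + 2·2177) = (143649, 8710)

33 2
2177 132
143649 8710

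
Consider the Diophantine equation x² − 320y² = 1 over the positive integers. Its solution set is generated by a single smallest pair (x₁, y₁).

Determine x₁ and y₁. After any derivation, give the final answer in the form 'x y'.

161 9

[17; 1,7,1,34] for √320; ℓ=4 ⇒ convergent index 3
a_0=17:  p_0=17·1+0=17,  q_0=17·0+1=1
a_1=1:  p_1=1·17+1=18,  q_1=1·1+0=1
a_2=7:  p_2=7·18+17=143,  q_2=7·1+1=8
a_3=1:  p_3=1·143+18=161,  q_3=1·8+1=9
fundamental: x₁=161, y₁=9  (since 25921 − 320·81 = 1)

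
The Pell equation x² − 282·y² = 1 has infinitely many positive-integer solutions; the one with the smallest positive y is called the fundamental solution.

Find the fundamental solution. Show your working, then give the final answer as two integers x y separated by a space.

d=282: √d = [16; 1,3,1,4,1,3,1,32] (ℓ=8, even), read p_7/q_7
i=0: a=16 ⇒ p=16, q=1
…
i=2: a=3 ⇒ p=67, q=4
…
i=4: a=4 ⇒ p=403, q=24
…
i=6: a=3 ⇒ p=1864, q=111
i=7: a=1 ⇒ p=2351, q=140
→ (2351, 140).  Check: 2351²=5527201, 282·140²=5527200, difference 1.

2351 140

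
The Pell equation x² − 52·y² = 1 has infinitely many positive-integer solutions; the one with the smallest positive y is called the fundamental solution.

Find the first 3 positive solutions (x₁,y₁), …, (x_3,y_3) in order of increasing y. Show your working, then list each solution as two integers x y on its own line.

649 90
842401 116820
1093435849 151632270

√52 = [7; 4,1,2,1,4,14, …], period ℓ=6 (even) → k=5
a_0=7:  p_0=7·1+0=7,  q_0=7·0+1=1
a_1=4:  p_1=4·7+1=29,  q_1=4·1+0=4
…
a_4=1:  p_4=1·101+36=137,  q_4=1·14+5=19
a_5=4:  p_5=4·137+101=649,  q_5=4·19+14=90
(x₁, y₁) = (649, 90);  649² − 52·90² = 1 ✓
(x_2, y_2) = (649·649 + 52·90·90, 649·90 + 90·649) = (842401, 116820)
(x_3, y_3) = (649·842401 + 52·90·116820, 649·116820 + 90·842401) = (1093435849, 151632270)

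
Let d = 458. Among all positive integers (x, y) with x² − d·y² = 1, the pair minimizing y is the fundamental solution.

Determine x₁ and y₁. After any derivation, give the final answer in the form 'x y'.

√458 = [21; 2,2,42, …], period ℓ=3 (odd) → k=5
k=0  a_k=21  p_k/q_k = 21/1
k=1  a_k=2  p_k/q_k = 43/2
k=2  a_k=2  p_k/q_k = 107/5
…
k=4  a_k=2  p_k/q_k = 9181/429
k=5  a_k=2  p_k/q_k = 22899/1070
→ (22899, 1070).  Check: 22899²=524364201, 458·1070²=524364200, difference 1.

22899 1070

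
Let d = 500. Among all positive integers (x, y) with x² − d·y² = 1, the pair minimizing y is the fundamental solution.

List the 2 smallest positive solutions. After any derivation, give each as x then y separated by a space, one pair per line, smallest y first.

930249 41602
1730726404001 77400437796

√500 → a₀=22, period (2,1,3,2,1,…,1,2,44); ℓ=14 even so k=13
i=0: a=22 ⇒ p=22, q=1
i=1: a=2 ⇒ p=45, q=2
…
i=3: a=3 ⇒ p=246, q=11
i=4: a=2 ⇒ p=559, q=25
…
i=9: a=1 ⇒ p=30254, q=1353
…
i=12: a=1 ⇒ p=335522, q=15005
i=13: a=2 ⇒ p=930249, q=41602
fundamental: x₁=930249, y₁=41602  (since 865363202001 − 500·1730726404 = 1)
(x_2, y_2) = (930249·930249 + 500·41602·41602, 930249·41602 + 41602·930249) = (1730726404001, 77400437796)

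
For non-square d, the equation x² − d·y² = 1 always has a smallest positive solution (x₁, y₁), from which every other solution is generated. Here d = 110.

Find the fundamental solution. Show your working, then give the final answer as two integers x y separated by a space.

√110 → a₀=10, period (2,20); ℓ=2 even so k=1
k=0  a_k=10  p_k/q_k = 10/1
k=1  a_k=2  p_k/q_k = 21/2
fundamental: x₁=21, y₁=2  (since 441 − 110·4 = 1)

21 2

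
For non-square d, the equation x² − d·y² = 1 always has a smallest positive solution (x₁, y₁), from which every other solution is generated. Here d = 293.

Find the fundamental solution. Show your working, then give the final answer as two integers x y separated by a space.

12320649 719780

[17; 8,1,1,8,34] for √293; ℓ=5 ⇒ convergent index 9
step 0: (17, 1)  from 17·(1,0) + (0,1)
step 1: (137, 8)  from 8·(17,1) + (1,0)
step 2: (154, 9)  from 1·(137,8) + (17,1)
step 3: (291, 17)  from 1·(154,9) + (137,8)
…
step 5: (84679, 4947)  from 34·(2482,145) + (291,17)
step 6: (679914, 39721)  from 8·(84679,4947) + (2482,145)
step 7: (764593, 44668)  from 1·(679914,39721) + (84679,4947)
step 8: (1444507, 84389)  from 1·(764593,44668) + (679914,39721)
step 9: (12320649, 719780)  from 8·(1444507,84389) + (764593,44668)
fundamental: x₁=12320649, y₁=719780  (since 151798391781201 − 293·518083248400 = 1)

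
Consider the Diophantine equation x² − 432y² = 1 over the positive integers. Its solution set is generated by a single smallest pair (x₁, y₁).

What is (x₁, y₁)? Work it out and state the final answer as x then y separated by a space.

1351 65

[20; 1,3,1,1,1,3,1,40] for √432; ℓ=8 ⇒ convergent index 7
k=0  a_k=20  p_k/q_k = 20/1
k=1  a_k=1  p_k/q_k = 21/1
k=2  a_k=3  p_k/q_k = 83/4
k=3  a_k=1  p_k/q_k = 104/5
k=4  a_k=1  p_k/q_k = 187/9
k=5  a_k=1  p_k/q_k = 291/14
k=6  a_k=3  p_k/q_k = 1060/51
k=7  a_k=1  p_k/q_k = 1351/65
→ (1351, 65).  Check: 1351²=1825201, 432·65²=1825200, difference 1.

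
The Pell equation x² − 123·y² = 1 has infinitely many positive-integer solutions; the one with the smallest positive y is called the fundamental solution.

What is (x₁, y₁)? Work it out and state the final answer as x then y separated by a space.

122 11

√123 → a₀=11, period (11,22); ℓ=2 even so k=1
i=0: a=11 ⇒ p=11, q=1
i=1: a=11 ⇒ p=122, q=11
fundamental: x₁=122, y₁=11  (since 14884 − 123·121 = 1)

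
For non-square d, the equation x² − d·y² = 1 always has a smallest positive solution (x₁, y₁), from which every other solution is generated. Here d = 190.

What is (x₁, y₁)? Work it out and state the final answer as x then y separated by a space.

√190 = [13; 1,3,1,1,1,…,3,1,26, …], period ℓ=14 (even) → k=13
step 0: (13, 1)  from 13·(1,0) + (0,1)
…
step 2: (55, 4)  from 3·(14,1) + (13,1)
step 3: (69, 5)  from 1·(55,4) + (14,1)
step 4: (124, 9)  from 1·(69,5) + (55,4)
step 5: (193, 14)  from 1·(124,9) + (69,5)
step 6: (510, 37)  from 2·(193,14) + (124,9)
…
step 8: (2936, 213)  from 2·(1213,88) + (510,37)
step 9: (4149, 301)  from 1·(2936,213) + (1213,88)
step 10: (7085, 514)  from 1·(4149,301) + (2936,213)
step 11: (11234, 815)  from 1·(7085,514) + (4149,301)
step 12: (40787, 2959)  from 3·(11234,815) + (7085,514)
step 13: (52021, 3774)  from 1·(40787,2959) + (11234,815)
(x₁, y₁) = (52021, 3774);  52021² − 190·3774² = 1 ✓

52021 3774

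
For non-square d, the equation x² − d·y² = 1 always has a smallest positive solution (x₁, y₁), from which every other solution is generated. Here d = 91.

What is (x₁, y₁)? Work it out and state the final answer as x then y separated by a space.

√91 = [9; 1,1,5,1,5,1,1,18, …], period ℓ=8 (even) → k=7
a_0=9:  p_0=9·1+0=9,  q_0=9·0+1=1
…
a_2=1:  p_2=1·10+9=19,  q_2=1·1+1=2
…
a_4=1:  p_4=1·105+19=124,  q_4=1·11+2=13
…
a_6=1:  p_6=1·725+124=849,  q_6=1·76+13=89
a_7=1:  p_7=1·849+725=1574,  q_7=1·89+76=165
→ (1574, 165).  Check: 1574²=2477476, 91·165²=2477475, difference 1.

1574 165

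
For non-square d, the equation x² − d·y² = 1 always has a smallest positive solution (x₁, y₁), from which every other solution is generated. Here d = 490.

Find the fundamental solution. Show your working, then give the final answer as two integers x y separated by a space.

1039681 46968

[22; 7,2,1,4,4,4,1,2,7,44] for √490; ℓ=10 ⇒ convergent index 9
k=0  a_k=22  p_k/q_k = 22/1
…
k=4  a_k=4  p_k/q_k = 2280/103
…
k=6  a_k=4  p_k/q_k = 40708/1839
…
k=8  a_k=2  p_k/q_k = 141338/6385
k=9  a_k=7  p_k/q_k = 1039681/46968
(x₁, y₁) = (1039681, 46968);  1039681² − 490·46968² = 1 ✓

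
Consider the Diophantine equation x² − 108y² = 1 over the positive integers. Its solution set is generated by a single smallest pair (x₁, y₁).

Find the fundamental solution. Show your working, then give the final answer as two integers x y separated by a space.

1351 130

√108 = [10; 2,1,1,4,1,1,2,20, …], period ℓ=8 (even) → k=7
i=0: a=10 ⇒ p=10, q=1
i=1: a=2 ⇒ p=21, q=2
…
i=3: a=1 ⇒ p=52, q=5
…
i=6: a=1 ⇒ p=530, q=51
i=7: a=2 ⇒ p=1351, q=130
→ (1351, 130).  Check: 1351²=1825201, 108·130²=1825200, difference 1.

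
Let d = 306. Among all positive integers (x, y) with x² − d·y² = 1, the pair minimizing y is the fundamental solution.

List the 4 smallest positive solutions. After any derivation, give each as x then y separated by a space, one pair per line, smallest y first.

35 2
2449 140
171395 9798
11995201 685720

d=306: √d = [17; 2,34] (ℓ=2, even), read p_1/q_1
k=0  a_k=17  p_k/q_k = 17/1
k=1  a_k=2  p_k/q_k = 35/2
→ (35, 2).  Check: 35²=1225, 306·2²=1224, difference 1.
(x_2, y_2) = (35·35 + 306·2·2, 35·2 + 2·35) = (2449, 140)
(x_3, y_3) = (35·2449 + 306·2·140, 35·140 + 2·2449) = (171395, 9798)
(x_4, y_4) = (35·171395 + 306·2·9798, 35·9798 + 2·171395) = (11995201, 685720)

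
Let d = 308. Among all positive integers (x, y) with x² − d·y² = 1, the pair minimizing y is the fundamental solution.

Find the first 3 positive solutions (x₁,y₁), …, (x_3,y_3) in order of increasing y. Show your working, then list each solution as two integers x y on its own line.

√308 = [17; 1,1,4,1,1,34, …], period ℓ=6 (even) → k=5
i=0: a=17 ⇒ p=17, q=1
…
i=2: a=1 ⇒ p=35, q=2
i=3: a=4 ⇒ p=158, q=9
i=4: a=1 ⇒ p=193, q=11
i=5: a=1 ⇒ p=351, q=20
→ (351, 20).  Check: 351²=123201, 308·20²=123200, difference 1.
n=2: (351,20)∘(351,20) = (351·351+308·20·20, 351·20+20·351) = (246401,14040)
n=3: (246401,14040)∘(351,20) = (351·246401+308·20·14040, 351·14040+20·246401) = (172973151,9856060)

351 20
246401 14040
172973151 9856060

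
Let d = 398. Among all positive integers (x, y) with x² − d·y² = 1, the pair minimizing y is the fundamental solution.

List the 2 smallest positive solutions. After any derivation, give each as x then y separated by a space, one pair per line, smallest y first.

399 20
318401 15960

√398 = [19; 1,18,1,38, …], period ℓ=4 (even) → k=3
k=0  a_k=19  p_k/q_k = 19/1
…
k=2  a_k=18  p_k/q_k = 379/19
k=3  a_k=1  p_k/q_k = 399/20
→ (399, 20).  Check: 399²=159201, 398·20²=159200, difference 1.
k=2:  x_2 = 399·399+398·20·20 = 318401,  y_2 = 399·20+20·399 = 15960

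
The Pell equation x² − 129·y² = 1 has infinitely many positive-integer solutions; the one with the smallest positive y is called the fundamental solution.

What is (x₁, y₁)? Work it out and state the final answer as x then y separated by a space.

16855 1484

√129 = [11; 2,1,3,1,6,1,3,1,2,22, …], period ℓ=10 (even) → k=9
step 0: (11, 1)  from 11·(1,0) + (0,1)
step 1: (23, 2)  from 2·(11,1) + (1,0)
…
step 3: (125, 11)  from 3·(34,3) + (23,2)
step 4: (159, 14)  from 1·(125,11) + (34,3)
step 5: (1079, 95)  from 6·(159,14) + (125,11)
…
step 8: (6031, 531)  from 1·(4793,422) + (1238,109)
step 9: (16855, 1484)  from 2·(6031,531) + (4793,422)
(x₁, y₁) = (16855, 1484);  16855² − 129·1484² = 1 ✓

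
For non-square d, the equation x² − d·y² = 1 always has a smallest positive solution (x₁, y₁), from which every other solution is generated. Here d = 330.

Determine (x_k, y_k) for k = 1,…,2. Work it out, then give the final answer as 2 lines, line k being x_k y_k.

109 6
23761 1308

[18; 6,36] for √330; ℓ=2 ⇒ convergent index 1
k=0  a_k=18  p_k/q_k = 18/1
k=1  a_k=6  p_k/q_k = 109/6
(x₁, y₁) = (109, 6);  109² − 330·6² = 1 ✓
(109+6√330)^2 = 23761 + 1308√330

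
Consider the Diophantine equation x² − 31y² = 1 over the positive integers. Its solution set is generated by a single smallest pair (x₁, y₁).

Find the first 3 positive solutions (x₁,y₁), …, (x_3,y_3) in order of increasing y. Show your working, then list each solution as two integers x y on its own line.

[5; 1,1,3,5,3,1,1,10] for √31; ℓ=8 ⇒ convergent index 7
k=0  a_k=5  p_k/q_k = 5/1
k=1  a_k=1  p_k/q_k = 6/1
k=2  a_k=1  p_k/q_k = 11/2
k=3  a_k=3  p_k/q_k = 39/7
…
k=6  a_k=1  p_k/q_k = 863/155
k=7  a_k=1  p_k/q_k = 1520/273
(x₁, y₁) = (1520, 273);  1520² − 31·273² = 1 ✓
n=2: (1520,273)∘(1520,273) = (1520·1520+31·273·273, 1520·273+273·1520) = (4620799,829920)
n=3: (4620799,829920)∘(1520,273) = (1520·4620799+31·273·829920, 1520·829920+273·4620799) = (14047227440,2522956527)

1520 273
4620799 829920
14047227440 2522956527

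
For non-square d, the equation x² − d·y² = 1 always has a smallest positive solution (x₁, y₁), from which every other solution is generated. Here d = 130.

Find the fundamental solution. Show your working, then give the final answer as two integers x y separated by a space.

6499 570

√130 = [11; 2,2,22, …], period ℓ=3 (odd) → k=5
k=0  a_k=11  p_k/q_k = 11/1
k=1  a_k=2  p_k/q_k = 23/2
k=2  a_k=2  p_k/q_k = 57/5
k=3  a_k=22  p_k/q_k = 1277/112
k=4  a_k=2  p_k/q_k = 2611/229
k=5  a_k=2  p_k/q_k = 6499/570
(x₁, y₁) = (6499, 570);  6499² − 130·570² = 1 ✓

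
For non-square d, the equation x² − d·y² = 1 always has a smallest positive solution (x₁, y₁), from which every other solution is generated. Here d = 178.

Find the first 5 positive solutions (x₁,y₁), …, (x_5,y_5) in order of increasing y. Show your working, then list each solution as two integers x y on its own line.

√178 → a₀=13, period (2,1,12,1,2,26); ℓ=6 even so k=5
step 0: (13, 1)  from 13·(1,0) + (0,1)
step 1: (27, 2)  from 2·(13,1) + (1,0)
…
step 3: (507, 38)  from 12·(40,3) + (27,2)
step 4: (547, 41)  from 1·(507,38) + (40,3)
step 5: (1601, 120)  from 2·(547,41) + (507,38)
fundamental: x₁=1601, y₁=120  (since 2563201 − 178·14400 = 1)
n=2: (1601,120)∘(1601,120) = (1601·1601+178·120·120, 1601·120+120·1601) = (5126401,384240)
n=3: (5126401,384240)∘(1601,120) = (1601·5126401+178·120·384240, 1601·384240+120·5126401) = (16414734401,1230336360)
n=4: (16414734401,1230336360)∘(1601,120) = (1601·16414734401+178·120·1230336360, 1601·1230336360+120·16414734401) = (52559974425601,3939536640480)
n=5: (52559974425601,3939536640480)∘(1601,120) = (1601·52559974425601+178·120·3939536640480, 1601·3939536640480+120·52559974425601) = (168297021696040001,12614395092480600)

1601 120
5126401 384240
16414734401 1230336360
52559974425601 3939536640480
168297021696040001 12614395092480600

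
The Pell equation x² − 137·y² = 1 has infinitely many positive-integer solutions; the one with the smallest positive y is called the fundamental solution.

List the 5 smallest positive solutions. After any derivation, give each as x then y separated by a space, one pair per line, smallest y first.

6083073 519712
74007554246657 6322892069952
900386710067742990849 76925228065277725280
10954236171143757109591351297 935883555725460013412300928
133270836576615035597116312473600513 11386095977955005515107946008258208

[11; 1,2,2,1,1,2,2,1,22] for √137; ℓ=9 ⇒ convergent index 17
a_0=11:  p_0=11·1+0=11,  q_0=11·0+1=1
a_1=1:  p_1=1·11+1=12,  q_1=1·1+0=1
a_2=2:  p_2=2·12+11=35,  q_2=2·1+1=3
a_3=2:  p_3=2·35+12=82,  q_3=2·3+1=7
a_4=1:  p_4=1·82+35=117,  q_4=1·7+3=10
a_5=1:  p_5=1·117+82=199,  q_5=1·10+7=17
…
a_7=2:  p_7=2·515+199=1229,  q_7=2·44+17=105
a_8=1:  p_8=1·1229+515=1744,  q_8=1·105+44=149
a_9=22:  p_9=22·1744+1229=39597,  q_9=22·149+105=3383
…
a_11=2:  p_11=2·41341+39597=122279,  q_11=2·3532+3383=10447
…
a_14=1:  p_14=1·408178+285899=694077,  q_14=1·34873+24426=59299
a_15=2:  p_15=2·694077+408178=1796332,  q_15=2·59299+34873=153471
a_16=2:  p_16=2·1796332+694077=4286741,  q_16=2·153471+59299=366241
a_17=1:  p_17=1·4286741+1796332=6083073,  q_17=1·366241+153471=519712
→ (6083073, 519712).  Check: 6083073²=37003777123329, 137·519712²=37003777123328, difference 1.
n=2: (6083073,519712)∘(6083073,519712) = (6083073·6083073+137·519712·519712, 6083073·519712+519712·6083073) = (74007554246657,6322892069952)
n=3: (74007554246657,6322892069952)∘(6083073,519712) = (6083073·74007554246657+137·519712·6322892069952, 6083073·6322892069952+519712·74007554246657) = (900386710067742990849,76925228065277725280)
n=4: (900386710067742990849,76925228065277725280)∘(6083073,519712) = (6083073·900386710067742990849+137·519712·76925228065277725280, 6083073·76925228065277725280+519712·900386710067742990849) = (10954236171143757109591351297,935883555725460013412300928)
n=5: (10954236171143757109591351297,935883555725460013412300928)∘(6083073,519712) = (6083073·10954236171143757109591351297+137·519712·935883555725460013412300928, 6083073·935883555725460013412300928+519712·10954236171143757109591351297) = (133270836576615035597116312473600513,11386095977955005515107946008258208)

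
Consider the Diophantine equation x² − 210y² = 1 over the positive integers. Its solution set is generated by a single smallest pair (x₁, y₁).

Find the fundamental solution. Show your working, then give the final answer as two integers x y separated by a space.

29 2

√210 → a₀=14, period (2,28); ℓ=2 even so k=1
step 0: (14, 1)  from 14·(1,0) + (0,1)
step 1: (29, 2)  from 2·(14,1) + (1,0)
→ (29, 2).  Check: 29²=841, 210·2²=840, difference 1.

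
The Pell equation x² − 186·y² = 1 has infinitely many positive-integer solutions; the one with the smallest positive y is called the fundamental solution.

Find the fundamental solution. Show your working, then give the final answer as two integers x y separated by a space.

7501 550

[13; 1,1,1,3,4,3,1,1,1,26] for √186; ℓ=10 ⇒ convergent index 9
i=0: a=13 ⇒ p=13, q=1
i=1: a=1 ⇒ p=14, q=1
i=2: a=1 ⇒ p=27, q=2
i=3: a=1 ⇒ p=41, q=3
i=4: a=3 ⇒ p=150, q=11
i=5: a=4 ⇒ p=641, q=47
i=6: a=3 ⇒ p=2073, q=152
i=7: a=1 ⇒ p=2714, q=199
i=8: a=1 ⇒ p=4787, q=351
i=9: a=1 ⇒ p=7501, q=550
→ (7501, 550).  Check: 7501²=56265001, 186·550²=56265000, difference 1.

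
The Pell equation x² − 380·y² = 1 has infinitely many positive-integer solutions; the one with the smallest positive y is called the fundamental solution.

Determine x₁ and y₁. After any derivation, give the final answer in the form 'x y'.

√380 = [19; 2,38, …], period ℓ=2 (even) → k=1
i=0: a=19 ⇒ p=19, q=1
i=1: a=2 ⇒ p=39, q=2
→ (39, 2).  Check: 39²=1521, 380·2²=1520, difference 1.

39 2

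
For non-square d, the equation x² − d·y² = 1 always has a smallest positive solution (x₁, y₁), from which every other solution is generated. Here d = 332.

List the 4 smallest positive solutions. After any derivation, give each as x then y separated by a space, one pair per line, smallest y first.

13447 738
361643617 19847772
9726043422151 533785979430
261572211433685377 14355640110942648

[18; 4,1,1,8,1,1,4,36] for √332; ℓ=8 ⇒ convergent index 7
i=0: a=18 ⇒ p=18, q=1
…
i=3: a=1 ⇒ p=164, q=9
…
i=6: a=1 ⇒ p=2970, q=163
i=7: a=4 ⇒ p=13447, q=738
(x₁, y₁) = (13447, 738);  13447² − 332·738² = 1 ✓
(x_2, y_2) = (13447·13447 + 332·738·738, 13447·738 + 738·13447) = (361643617, 19847772)
(x_3, y_3) = (13447·361643617 + 332·738·19847772, 13447·19847772 + 738·361643617) = (9726043422151, 533785979430)
(x_4, y_4) = (13447·9726043422151 + 332·738·533785979430, 13447·533785979430 + 738·9726043422151) = (261572211433685377, 14355640110942648)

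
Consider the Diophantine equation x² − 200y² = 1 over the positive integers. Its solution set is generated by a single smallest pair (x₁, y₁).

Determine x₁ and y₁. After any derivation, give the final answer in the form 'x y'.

99 7

d=200: √d = [14; 7,28] (ℓ=2, even), read p_1/q_1
k=0  a_k=14  p_k/q_k = 14/1
k=1  a_k=7  p_k/q_k = 99/7
→ (99, 7).  Check: 99²=9801, 200·7²=9800, difference 1.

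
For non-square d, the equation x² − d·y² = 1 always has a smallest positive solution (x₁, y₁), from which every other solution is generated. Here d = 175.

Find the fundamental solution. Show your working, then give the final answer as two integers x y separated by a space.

2024 153

√175 → a₀=13, period (4,2,1,2,4,26); ℓ=6 even so k=5
k=0  a_k=13  p_k/q_k = 13/1
k=1  a_k=4  p_k/q_k = 53/4
…
k=3  a_k=1  p_k/q_k = 172/13
k=4  a_k=2  p_k/q_k = 463/35
k=5  a_k=4  p_k/q_k = 2024/153
→ (2024, 153).  Check: 2024²=4096576, 175·153²=4096575, difference 1.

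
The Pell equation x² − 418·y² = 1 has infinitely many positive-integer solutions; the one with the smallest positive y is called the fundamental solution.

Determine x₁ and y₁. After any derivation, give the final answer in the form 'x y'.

[20; 2,4,20,4,2,40] for √418; ℓ=6 ⇒ convergent index 5
k=0  a_k=20  p_k/q_k = 20/1
k=1  a_k=2  p_k/q_k = 41/2
k=2  a_k=4  p_k/q_k = 184/9
k=3  a_k=20  p_k/q_k = 3721/182
k=4  a_k=4  p_k/q_k = 15068/737
k=5  a_k=2  p_k/q_k = 33857/1656
fundamental: x₁=33857, y₁=1656  (since 1146296449 − 418·2742336 = 1)

33857 1656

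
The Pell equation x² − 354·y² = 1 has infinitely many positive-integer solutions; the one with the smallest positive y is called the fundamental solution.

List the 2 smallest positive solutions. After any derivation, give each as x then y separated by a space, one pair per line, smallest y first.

√354 = [18; 1,4,2,2,18,2,2,4,1,36, …], period ℓ=10 (even) → k=9
step 0: (18, 1)  from 18·(1,0) + (0,1)
…
step 2: (94, 5)  from 4·(19,1) + (18,1)
step 3: (207, 11)  from 2·(94,5) + (19,1)
step 4: (508, 27)  from 2·(207,11) + (94,5)
…
step 6: (19210, 1021)  from 2·(9351,497) + (508,27)
…
step 8: (210294, 11177)  from 4·(47771,2539) + (19210,1021)
step 9: (258065, 13716)  from 1·(210294,11177) + (47771,2539)
→ (258065, 13716).  Check: 258065²=66597544225, 354·13716²=66597544224, difference 1.
(258065+13716√354)^2 = 133195088449 + 7079239080√354

258065 13716
133195088449 7079239080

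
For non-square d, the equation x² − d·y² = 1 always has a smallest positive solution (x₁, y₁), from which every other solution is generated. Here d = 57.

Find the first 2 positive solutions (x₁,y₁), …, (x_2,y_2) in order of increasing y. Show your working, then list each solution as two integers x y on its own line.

151 20
45601 6040

[7; 1,1,4,1,1,14] for √57; ℓ=6 ⇒ convergent index 5
step 0: (7, 1)  from 7·(1,0) + (0,1)
…
step 2: (15, 2)  from 1·(8,1) + (7,1)
step 3: (68, 9)  from 4·(15,2) + (8,1)
step 4: (83, 11)  from 1·(68,9) + (15,2)
step 5: (151, 20)  from 1·(83,11) + (68,9)
fundamental: x₁=151, y₁=20  (since 22801 − 57·400 = 1)
(x_2, y_2) = (151·151 + 57·20·20, 151·20 + 20·151) = (45601, 6040)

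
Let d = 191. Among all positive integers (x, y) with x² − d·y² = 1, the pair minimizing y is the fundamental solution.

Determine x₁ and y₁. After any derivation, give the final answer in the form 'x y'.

d=191: √d = [13; 1,4,1,1,3,…,4,1,26] (ℓ=16, even), read p_15/q_15
i=0: a=13 ⇒ p=13, q=1
i=1: a=1 ⇒ p=14, q=1
i=2: a=4 ⇒ p=69, q=5
i=3: a=1 ⇒ p=83, q=6
i=4: a=1 ⇒ p=152, q=11
…
i=8: a=13 ⇒ p=40217, q=2910
…
i=12: a=1 ⇒ p=911765, q=65973
…
i=14: a=4 ⇒ p=7377553, q=533821
i=15: a=1 ⇒ p=8994000, q=650783
fundamental: x₁=8994000, y₁=650783  (since 80892036000000 − 191·423518513089 = 1)

8994000 650783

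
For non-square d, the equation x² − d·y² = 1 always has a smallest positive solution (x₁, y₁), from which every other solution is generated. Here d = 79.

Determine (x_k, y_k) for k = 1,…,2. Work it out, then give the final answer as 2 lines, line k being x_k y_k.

80 9
12799 1440

√79 = [8; 1,7,1,16, …], period ℓ=4 (even) → k=3
k=0  a_k=8  p_k/q_k = 8/1
k=1  a_k=1  p_k/q_k = 9/1
k=2  a_k=7  p_k/q_k = 71/8
k=3  a_k=1  p_k/q_k = 80/9
fundamental: x₁=80, y₁=9  (since 6400 − 79·81 = 1)
(80+9√79)^2 = 12799 + 1440√79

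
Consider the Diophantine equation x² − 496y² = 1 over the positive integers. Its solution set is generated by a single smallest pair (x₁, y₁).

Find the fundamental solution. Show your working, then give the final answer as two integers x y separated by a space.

4620799 207480

d=496: √d = [22; 3,1,2,4,1,…,1,3,44] (ℓ=16, even), read p_15/q_15
a_0=22:  p_0=22·1+0=22,  q_0=22·0+1=1
a_1=3:  p_1=3·22+1=67,  q_1=3·1+0=3
a_2=1:  p_2=1·67+22=89,  q_2=1·3+1=4
…
a_5=1:  p_5=1·1069+245=1314,  q_5=1·48+11=59
…
a_10=1:  p_10=1·35166+14543=49709,  q_10=1·1579+653=2232
a_11=1:  p_11=1·49709+35166=84875,  q_11=1·2232+1579=3811
a_12=4:  p_12=4·84875+49709=389209,  q_12=4·3811+2232=17476
a_13=2:  p_13=2·389209+84875=863293,  q_13=2·17476+3811=38763
a_14=1:  p_14=1·863293+389209=1252502,  q_14=1·38763+17476=56239
a_15=3:  p_15=3·1252502+863293=4620799,  q_15=3·56239+38763=207480
(x₁, y₁) = (4620799, 207480);  4620799² − 496·207480² = 1 ✓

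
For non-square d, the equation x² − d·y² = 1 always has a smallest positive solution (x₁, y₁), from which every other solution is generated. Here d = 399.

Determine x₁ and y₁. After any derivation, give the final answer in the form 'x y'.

√399 = [19; 1,38, …], period ℓ=2 (even) → k=1
k=0  a_k=19  p_k/q_k = 19/1
k=1  a_k=1  p_k/q_k = 20/1
→ (20, 1).  Check: 20²=400, 399·1²=399, difference 1.

20 1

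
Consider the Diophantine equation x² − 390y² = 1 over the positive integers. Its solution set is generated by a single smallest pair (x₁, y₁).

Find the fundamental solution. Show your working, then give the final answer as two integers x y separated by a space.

d=390: √d = [19; 1,2,1,38] (ℓ=4, even), read p_3/q_3
step 0: (19, 1)  from 19·(1,0) + (0,1)
step 1: (20, 1)  from 1·(19,1) + (1,0)
step 2: (59, 3)  from 2·(20,1) + (19,1)
step 3: (79, 4)  from 1·(59,3) + (20,1)
(x₁, y₁) = (79, 4);  79² − 390·4² = 1 ✓

79 4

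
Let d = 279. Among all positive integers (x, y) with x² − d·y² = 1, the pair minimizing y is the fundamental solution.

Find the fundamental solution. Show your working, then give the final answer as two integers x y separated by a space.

1520 91

[16; 1,2,2,1,2,2,1,32] for √279; ℓ=8 ⇒ convergent index 7
a_0=16:  p_0=16·1+0=16,  q_0=16·0+1=1
a_1=1:  p_1=1·16+1=17,  q_1=1·1+0=1
…
a_3=2:  p_3=2·50+17=117,  q_3=2·3+1=7
…
a_6=2:  p_6=2·451+167=1069,  q_6=2·27+10=64
a_7=1:  p_7=1·1069+451=1520,  q_7=1·64+27=91
(x₁, y₁) = (1520, 91);  1520² − 279·91² = 1 ✓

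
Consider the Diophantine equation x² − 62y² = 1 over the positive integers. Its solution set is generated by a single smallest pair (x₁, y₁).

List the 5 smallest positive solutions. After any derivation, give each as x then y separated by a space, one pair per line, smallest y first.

63 8
7937 1008
999999 127000
125991937 16000992
15873984063 2015997992

√62 → a₀=7, period (1,6,1,14); ℓ=4 even so k=3
i=0: a=7 ⇒ p=7, q=1
i=1: a=1 ⇒ p=8, q=1
i=2: a=6 ⇒ p=55, q=7
i=3: a=1 ⇒ p=63, q=8
(x₁, y₁) = (63, 8);  63² − 62·8² = 1 ✓
(x_2, y_2) = (63·63 + 62·8·8, 63·8 + 8·63) = (7937, 1008)
(x_3, y_3) = (63·7937 + 62·8·1008, 63·1008 + 8·7937) = (999999, 127000)
(x_4, y_4) = (63·999999 + 62·8·127000, 63·127000 + 8·999999) = (125991937, 16000992)
(x_5, y_5) = (63·125991937 + 62·8·16000992, 63·16000992 + 8·125991937) = (15873984063, 2015997992)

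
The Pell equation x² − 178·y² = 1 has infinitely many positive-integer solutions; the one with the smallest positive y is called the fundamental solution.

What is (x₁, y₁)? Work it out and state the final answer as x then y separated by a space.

1601 120

√178 = [13; 2,1,12,1,2,26, …], period ℓ=6 (even) → k=5
a_0=13:  p_0=13·1+0=13,  q_0=13·0+1=1
a_1=2:  p_1=2·13+1=27,  q_1=2·1+0=2
…
a_3=12:  p_3=12·40+27=507,  q_3=12·3+2=38
a_4=1:  p_4=1·507+40=547,  q_4=1·38+3=41
a_5=2:  p_5=2·547+507=1601,  q_5=2·41+38=120
(x₁, y₁) = (1601, 120);  1601² − 178·120² = 1 ✓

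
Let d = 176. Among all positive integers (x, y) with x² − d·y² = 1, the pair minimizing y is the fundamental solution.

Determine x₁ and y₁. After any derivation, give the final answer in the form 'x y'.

√176 = [13; 3,1,3,26, …], period ℓ=4 (even) → k=3
k=0  a_k=13  p_k/q_k = 13/1
…
k=2  a_k=1  p_k/q_k = 53/4
k=3  a_k=3  p_k/q_k = 199/15
fundamental: x₁=199, y₁=15  (since 39601 − 176·225 = 1)

199 15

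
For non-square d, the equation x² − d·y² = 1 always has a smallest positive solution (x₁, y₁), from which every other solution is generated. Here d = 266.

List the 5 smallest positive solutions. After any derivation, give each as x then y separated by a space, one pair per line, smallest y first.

685 42
938449 57540
1285674445 78829758
1761373051201 107996710920
2413079794470925 147955415130642

[16; 3,4,3,32] for √266; ℓ=4 ⇒ convergent index 3
a_0=16:  p_0=16·1+0=16,  q_0=16·0+1=1
a_1=3:  p_1=3·16+1=49,  q_1=3·1+0=3
a_2=4:  p_2=4·49+16=212,  q_2=4·3+1=13
a_3=3:  p_3=3·212+49=685,  q_3=3·13+3=42
fundamental: x₁=685, y₁=42  (since 469225 − 266·1764 = 1)
(x_2, y_2) = (685·685 + 266·42·42, 685·42 + 42·685) = (938449, 57540)
(x_3, y_3) = (685·938449 + 266·42·57540, 685·57540 + 42·938449) = (1285674445, 78829758)
(x_4, y_4) = (685·1285674445 + 266·42·78829758, 685·78829758 + 42·1285674445) = (1761373051201, 107996710920)
(x_5, y_5) = (685·1761373051201 + 266·42·107996710920, 685·107996710920 + 42·1761373051201) = (2413079794470925, 147955415130642)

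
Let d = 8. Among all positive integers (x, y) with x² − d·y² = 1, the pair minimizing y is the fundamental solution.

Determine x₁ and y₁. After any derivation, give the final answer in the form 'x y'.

√8 → a₀=2, period (1,4); ℓ=2 even so k=1
step 0: (2, 1)  from 2·(1,0) + (0,1)
step 1: (3, 1)  from 1·(2,1) + (1,0)
fundamental: x₁=3, y₁=1  (since 9 − 8·1 = 1)

3 1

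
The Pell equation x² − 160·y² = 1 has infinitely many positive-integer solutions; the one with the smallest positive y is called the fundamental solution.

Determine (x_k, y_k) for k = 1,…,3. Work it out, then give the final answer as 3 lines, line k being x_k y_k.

721 57
1039681 82194
1499219281 118523691

d=160: √d = [12; 1,1,1,5,1,1,1,24] (ℓ=8, even), read p_7/q_7
step 0: (12, 1)  from 12·(1,0) + (0,1)
…
step 4: (215, 17)  from 5·(38,3) + (25,2)
…
step 6: (468, 37)  from 1·(253,20) + (215,17)
step 7: (721, 57)  from 1·(468,37) + (253,20)
→ (721, 57).  Check: 721²=519841, 160·57²=519840, difference 1.
k=2:  x_2 = 721·721+160·57·57 = 1039681,  y_2 = 721·57+57·721 = 82194
k=3:  x_3 = 721·1039681+160·57·82194 = 1499219281,  y_3 = 721·82194+57·1039681 = 118523691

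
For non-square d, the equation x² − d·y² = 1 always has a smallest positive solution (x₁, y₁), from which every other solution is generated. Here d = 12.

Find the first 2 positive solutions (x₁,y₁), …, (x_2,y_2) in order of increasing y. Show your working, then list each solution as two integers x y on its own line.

[3; 2,6] for √12; ℓ=2 ⇒ convergent index 1
k=0  a_k=3  p_k/q_k = 3/1
k=1  a_k=2  p_k/q_k = 7/2
fundamental: x₁=7, y₁=2  (since 49 − 12·4 = 1)
k=2:  x_2 = 7·7+12·2·2 = 97,  y_2 = 7·2+2·7 = 28

7 2
97 28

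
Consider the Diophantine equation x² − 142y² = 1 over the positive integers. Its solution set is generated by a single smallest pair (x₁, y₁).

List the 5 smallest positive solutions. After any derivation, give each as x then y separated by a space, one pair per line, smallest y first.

[11; 1,10,1,22] for √142; ℓ=4 ⇒ convergent index 3
k=0  a_k=11  p_k/q_k = 11/1
k=1  a_k=1  p_k/q_k = 12/1
k=2  a_k=10  p_k/q_k = 131/11
k=3  a_k=1  p_k/q_k = 143/12
(x₁, y₁) = (143, 12);  143² − 142·12² = 1 ✓
k=2:  x_2 = 143·143+142·12·12 = 40897,  y_2 = 143·12+12·143 = 3432
k=3:  x_3 = 143·40897+142·12·3432 = 11696399,  y_3 = 143·3432+12·40897 = 981540
k=4:  x_4 = 143·11696399+142·12·981540 = 3345129217,  y_4 = 143·981540+12·11696399 = 280717008
k=5:  x_5 = 143·3345129217+142·12·280717008 = 956695259663,  y_5 = 143·280717008+12·3345129217 = 80284082748

143 12
40897 3432
11696399 981540
3345129217 280717008
956695259663 80284082748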